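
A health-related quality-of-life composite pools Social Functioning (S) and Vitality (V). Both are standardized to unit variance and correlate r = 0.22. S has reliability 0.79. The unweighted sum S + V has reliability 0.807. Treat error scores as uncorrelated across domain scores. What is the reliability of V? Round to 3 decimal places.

Var(S+V) = 2 + 2·0.22 = 2.440.
True-score variance = ρ_S + ρ_V + 2·0.22, so 0.807 = (0.79 + ρ_V + 0.44) / 2.440.
ρ_V = 0.807·2.440 − 0.79 − 0.44 = 0.739.

0.739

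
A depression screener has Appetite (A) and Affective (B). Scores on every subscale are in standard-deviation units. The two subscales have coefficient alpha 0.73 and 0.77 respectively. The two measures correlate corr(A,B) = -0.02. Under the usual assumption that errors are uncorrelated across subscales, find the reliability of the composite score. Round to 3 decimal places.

0.745

Var(A+B) = 2 + 2·[(-0.02)] = 2 − 0.04 = 1.96.
Under uncorrelated errors the observed covariances equal the true-score covariances, so only the own-variance terms attenuate.
True-score variance = [0.73 + 0.77] − 0.04 = 1.5 − 0.04 = 1.46.
Reliability = 1.46 / 1.96 = 0.745.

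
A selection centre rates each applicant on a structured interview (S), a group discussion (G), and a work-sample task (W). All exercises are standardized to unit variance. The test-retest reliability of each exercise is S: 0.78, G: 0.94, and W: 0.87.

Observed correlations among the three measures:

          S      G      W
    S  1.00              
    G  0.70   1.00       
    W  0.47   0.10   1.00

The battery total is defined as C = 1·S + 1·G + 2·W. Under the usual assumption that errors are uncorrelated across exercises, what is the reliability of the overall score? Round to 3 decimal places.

0.917

Var(C) = 1 + 1 + 2² + 2·[0.70 + 2·0.47 + 2·0.10] = 6 + 3.68 = 9.68.
Under uncorrelated errors the observed covariances equal the true-score covariances, so only the own-variance terms attenuate.
True-score variance = [0.78 + 0.94 + 2²·0.87] + 3.68 = 5.2 + 3.68 = 8.88.
Reliability = 8.88 / 9.68 = 0.917.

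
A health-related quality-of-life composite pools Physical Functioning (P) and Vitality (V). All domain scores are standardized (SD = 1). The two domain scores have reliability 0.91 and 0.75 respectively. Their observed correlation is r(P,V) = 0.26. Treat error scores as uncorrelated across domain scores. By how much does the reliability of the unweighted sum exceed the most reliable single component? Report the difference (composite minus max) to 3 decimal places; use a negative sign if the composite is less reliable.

-0.045

Var(sum) = 2 + 0.52 = 2.52; true-score variance = 1.66 + 0.52 = 2.18; composite reliability = 0.8651.
Max component reliability = 0.9100.
Difference = 0.8651 − 0.9100 = -0.045.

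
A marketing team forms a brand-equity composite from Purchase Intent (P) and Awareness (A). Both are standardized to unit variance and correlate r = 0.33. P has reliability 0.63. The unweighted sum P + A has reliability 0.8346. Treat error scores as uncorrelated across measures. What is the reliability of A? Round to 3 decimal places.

0.930

Var(P+A) = 2 + 2·0.33 = 2.660.
True-score variance = ρ_P + ρ_A + 2·0.33, so 0.8346 = (0.63 + ρ_A + 0.66) / 2.660.
ρ_A = 0.8346·2.660 − 0.63 − 0.66 = 0.930.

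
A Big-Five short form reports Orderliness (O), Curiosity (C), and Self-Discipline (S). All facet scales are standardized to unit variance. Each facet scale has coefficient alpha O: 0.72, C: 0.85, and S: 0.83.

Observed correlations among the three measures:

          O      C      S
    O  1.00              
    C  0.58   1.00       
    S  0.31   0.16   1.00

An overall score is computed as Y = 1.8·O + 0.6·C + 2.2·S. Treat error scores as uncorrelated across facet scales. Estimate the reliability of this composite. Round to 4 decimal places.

0.8581

Var(Y) = 1.8² + 0.6² + 2.2² + 2·[1.08·0.58 + 3.96·0.31 + 1.32·0.16] = 8.44 + 4.1304 = 12.5704.
Because errors are independent across components, Cov(Tᵢ,Tⱼ) = Cov(Xᵢ,Xⱼ); the off-diagonal part of the true-score variance is the same as above.
True-score variance = [1.8²·0.72 + 0.6²·0.85 + 2.2²·0.83] + 4.1304 = 6.656 + 4.1304 = 10.7864.
Reliability = 10.7864 / 12.5704 = 0.8581.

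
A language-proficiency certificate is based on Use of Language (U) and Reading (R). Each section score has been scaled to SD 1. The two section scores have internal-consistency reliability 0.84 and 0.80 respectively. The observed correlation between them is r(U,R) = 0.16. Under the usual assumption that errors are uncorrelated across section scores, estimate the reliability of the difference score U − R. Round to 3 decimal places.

0.786

Var(U−R) = 1 + 1 − 2·0.16 = 2 − 0.32 = 1.68.
With uncorrelated errors the cross-covariances are all true-score covariance, so they carry over unchanged; only the diagonal terms shrink to ρᵢσᵢ².
True-score variance = [0.84 + 0.80] − 0.32 = 1.64 − 0.32 = 1.32.
Reliability = 1.32 / 1.68 = 0.786.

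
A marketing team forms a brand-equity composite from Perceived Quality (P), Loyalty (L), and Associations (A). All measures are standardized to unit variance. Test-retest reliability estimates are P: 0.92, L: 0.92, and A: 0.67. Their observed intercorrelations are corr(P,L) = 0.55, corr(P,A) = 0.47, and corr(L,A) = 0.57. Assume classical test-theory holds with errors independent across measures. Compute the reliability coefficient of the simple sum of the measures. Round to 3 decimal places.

0.921

Var(P+L+A) = 3 + 2·[0.55 + 0.47 + 0.57] = 3 + 3.18 = 6.18.
Because errors are independent across components, Cov(Tᵢ,Tⱼ) = Cov(Xᵢ,Xⱼ); the off-diagonal part of the true-score variance is the same as above.
True-score variance = [0.92 + 0.92 + 0.67] + 3.18 = 2.51 + 3.18 = 5.69.
Reliability = 5.69 / 6.18 = 0.921.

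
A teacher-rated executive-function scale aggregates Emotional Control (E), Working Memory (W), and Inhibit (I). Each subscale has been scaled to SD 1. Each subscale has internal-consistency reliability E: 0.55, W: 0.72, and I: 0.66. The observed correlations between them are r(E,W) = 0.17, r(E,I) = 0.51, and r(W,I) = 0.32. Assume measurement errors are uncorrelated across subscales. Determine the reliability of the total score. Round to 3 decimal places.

0.786

Var(E+W+I) = 3 + 2·[0.17 + 0.51 + 0.32] = 3 + 2 = 5.
Under uncorrelated errors the observed covariances equal the true-score covariances, so only the own-variance terms attenuate.
True-score variance = [0.55 + 0.72 + 0.66] + 2 = 1.93 + 2 = 3.93.
Reliability = 3.93 / 5 = 0.786.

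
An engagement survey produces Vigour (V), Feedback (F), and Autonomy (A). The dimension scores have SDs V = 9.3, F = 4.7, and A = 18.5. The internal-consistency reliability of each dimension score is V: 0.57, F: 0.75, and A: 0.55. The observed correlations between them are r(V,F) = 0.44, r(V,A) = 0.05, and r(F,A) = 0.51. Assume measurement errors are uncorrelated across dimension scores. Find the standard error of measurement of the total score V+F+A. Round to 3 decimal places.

Var(total) = 450.83 + 144.359 = 595.189.
True-score variance = 254.104 + 144.359 = 398.463, so reliability = 0.6695.
Error variance = 595.189 − 398.463 = 196.726; SEM = √196.726 = 14.026.

14.026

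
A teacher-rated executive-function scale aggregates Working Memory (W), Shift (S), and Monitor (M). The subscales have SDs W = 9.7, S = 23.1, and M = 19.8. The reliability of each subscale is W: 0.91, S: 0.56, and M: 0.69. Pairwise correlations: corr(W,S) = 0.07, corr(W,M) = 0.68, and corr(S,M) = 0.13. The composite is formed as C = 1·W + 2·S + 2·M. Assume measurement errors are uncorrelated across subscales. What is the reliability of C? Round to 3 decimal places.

0.705

Var(C) = 9.7² + 2²·23.1² + 2²·19.8² + 2·[2·9.7·23.1·0.07 + 2·9.7·19.8·0.68 + 4·23.1·19.8·0.13] = 3796.69 + 1060.82 = 4857.51.
With uncorrelated errors the cross-covariances are all true-score covariance, so they carry over unchanged; only the diagonal terms shrink to ρᵢσᵢ².
True-score variance = [9.7²·0.91 + 2²·23.1²·0.56 + 2²·19.8²·0.69] + 1060.82 = 2362.94 + 1060.82 = 3423.76.
Reliability = 3423.76 / 4857.51 = 0.705.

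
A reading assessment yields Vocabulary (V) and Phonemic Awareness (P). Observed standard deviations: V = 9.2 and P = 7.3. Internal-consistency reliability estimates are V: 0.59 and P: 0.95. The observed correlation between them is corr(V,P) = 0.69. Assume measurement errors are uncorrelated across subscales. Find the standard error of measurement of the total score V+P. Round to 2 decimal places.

Var(total) = 137.93 + 92.6808 = 230.611.
True-score variance = 100.563 + 92.6808 = 193.244, so reliability = 0.8380.
Error variance = 230.611 − 193.244 = 37.3669; SEM = √37.3669 = 6.11.

6.11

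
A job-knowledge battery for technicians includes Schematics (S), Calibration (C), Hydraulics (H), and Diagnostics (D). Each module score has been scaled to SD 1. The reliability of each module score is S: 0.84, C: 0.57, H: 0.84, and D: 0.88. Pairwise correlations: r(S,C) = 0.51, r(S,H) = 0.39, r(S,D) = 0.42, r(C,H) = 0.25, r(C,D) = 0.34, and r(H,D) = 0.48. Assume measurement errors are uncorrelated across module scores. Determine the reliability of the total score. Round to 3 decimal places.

Var(S+C+H+D) = 4 + 2·[0.51 + 0.39 + 0.42 + 0.25 + 0.34 + 0.48] = 4 + 4.78 = 8.78.
Under uncorrelated errors the observed covariances equal the true-score covariances, so only the own-variance terms attenuate.
True-score variance = [0.84 + 0.57 + 0.84 + 0.88] + 4.78 = 3.13 + 4.78 = 7.91.
Reliability = 7.91 / 8.78 = 0.901.

0.901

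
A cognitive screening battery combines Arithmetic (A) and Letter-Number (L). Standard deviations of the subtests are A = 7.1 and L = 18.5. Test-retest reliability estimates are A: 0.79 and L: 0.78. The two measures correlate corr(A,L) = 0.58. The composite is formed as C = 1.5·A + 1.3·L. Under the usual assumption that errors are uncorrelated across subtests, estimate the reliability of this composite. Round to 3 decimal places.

Var(C) = 1.5²·7.1² + 1.3²·18.5² + 2·[1.95·7.1·18.5·0.58] = 691.825 + 297.114 = 988.939.
Because errors are independent across components, Cov(Tᵢ,Tⱼ) = Cov(Xᵢ,Xⱼ); the off-diagonal part of the true-score variance is the same as above.
True-score variance = [1.5²·7.1²·0.79 + 1.3²·18.5²·0.78] + 297.114 = 540.758 + 297.114 = 837.871.
Reliability = 837.871 / 988.939 = 0.847.

0.847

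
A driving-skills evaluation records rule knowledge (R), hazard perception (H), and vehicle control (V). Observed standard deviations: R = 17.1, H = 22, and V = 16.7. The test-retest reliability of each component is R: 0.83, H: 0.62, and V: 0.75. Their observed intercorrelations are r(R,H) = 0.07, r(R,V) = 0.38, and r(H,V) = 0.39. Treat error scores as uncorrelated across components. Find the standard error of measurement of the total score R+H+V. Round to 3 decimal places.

17.417

Var(total) = 1055.3 + 556.273 = 1611.57.
True-score variance = 751.948 + 556.273 = 1308.22, so reliability = 0.8118.
Error variance = 1611.57 − 1308.22 = 303.352; SEM = √303.352 = 17.417.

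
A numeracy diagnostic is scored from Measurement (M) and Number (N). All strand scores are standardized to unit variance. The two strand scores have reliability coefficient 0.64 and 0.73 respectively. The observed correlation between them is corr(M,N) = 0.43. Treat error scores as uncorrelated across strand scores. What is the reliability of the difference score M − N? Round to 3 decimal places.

0.447

Var(M−N) = 1 + 1 − 2·0.43 = 2 − 0.86 = 1.14.
Because errors are independent across components, Cov(Tᵢ,Tⱼ) = Cov(Xᵢ,Xⱼ); the off-diagonal part of the true-score variance is the same as above.
True-score variance = [0.64 + 0.73] − 0.86 = 1.37 − 0.86 = 0.51.
Reliability = 0.51 / 1.14 = 0.447.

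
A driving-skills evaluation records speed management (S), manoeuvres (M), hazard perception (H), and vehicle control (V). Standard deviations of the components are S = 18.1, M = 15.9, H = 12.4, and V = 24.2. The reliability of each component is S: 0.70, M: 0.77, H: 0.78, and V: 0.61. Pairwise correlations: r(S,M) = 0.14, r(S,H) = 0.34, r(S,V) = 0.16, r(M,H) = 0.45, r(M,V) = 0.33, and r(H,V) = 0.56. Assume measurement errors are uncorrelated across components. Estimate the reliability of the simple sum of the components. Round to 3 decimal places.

0.830

Var(S+M+H+V) = 18.1² + 15.9² + 12.4² + 24.2² + 2·[18.1·15.9·0.14 + 18.1·12.4·0.34 + 18.1·24.2·0.16 + 15.9·12.4·0.45 + 15.9·24.2·0.33 + 12.4·24.2·0.56] = 1319.82 + 1140.86 = 2460.68.
Because errors are independent across components, Cov(Tᵢ,Tⱼ) = Cov(Xᵢ,Xⱼ); the off-diagonal part of the true-score variance is the same as above.
True-score variance = [18.1²·0.70 + 15.9²·0.77 + 12.4²·0.78 + 24.2²·0.61] + 1140.86 = 901.164 + 1140.86 = 2042.02.
Reliability = 2042.02 / 2460.68 = 0.830.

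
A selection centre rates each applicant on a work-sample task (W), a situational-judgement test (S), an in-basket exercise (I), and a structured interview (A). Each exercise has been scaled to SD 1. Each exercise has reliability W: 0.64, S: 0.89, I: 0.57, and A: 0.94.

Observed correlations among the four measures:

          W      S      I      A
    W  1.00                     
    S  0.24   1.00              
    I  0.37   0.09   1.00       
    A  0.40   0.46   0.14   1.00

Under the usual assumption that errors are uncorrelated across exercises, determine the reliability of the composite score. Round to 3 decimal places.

0.870

Var(W+S+I+A) = 4 + 2·[0.24 + 0.37 + 0.40 + 0.09 + 0.46 + 0.14] = 4 + 3.4 = 7.4.
With uncorrelated errors the cross-covariances are all true-score covariance, so they carry over unchanged; only the diagonal terms shrink to ρᵢσᵢ².
True-score variance = [0.64 + 0.89 + 0.57 + 0.94] + 3.4 = 3.04 + 3.4 = 6.44.
Reliability = 6.44 / 7.4 = 0.870.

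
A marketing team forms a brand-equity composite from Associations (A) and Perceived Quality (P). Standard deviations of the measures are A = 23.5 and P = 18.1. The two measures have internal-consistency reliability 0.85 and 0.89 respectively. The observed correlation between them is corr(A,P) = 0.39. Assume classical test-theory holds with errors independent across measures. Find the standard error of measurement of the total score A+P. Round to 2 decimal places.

Var(total) = 879.86 + 331.773 = 1211.63.
True-score variance = 760.985 + 331.773 = 1092.76, so reliability = 0.9019.
Error variance = 1211.63 − 1092.76 = 118.875; SEM = √118.875 = 10.90.

10.90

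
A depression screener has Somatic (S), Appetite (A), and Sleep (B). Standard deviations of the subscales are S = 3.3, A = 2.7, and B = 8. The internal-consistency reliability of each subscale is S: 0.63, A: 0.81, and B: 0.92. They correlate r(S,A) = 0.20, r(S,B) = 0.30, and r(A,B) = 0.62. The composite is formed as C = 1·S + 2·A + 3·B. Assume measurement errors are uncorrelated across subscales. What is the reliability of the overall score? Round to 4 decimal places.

0.9331

Var(C) = 3.3² + 2²·2.7² + 3²·8² + 2·[2·3.3·2.7·0.20 + 3·3.3·8·0.30 + 6·2.7·8·0.62] = 616.05 + 215.352 = 831.402.
Because errors are independent across components, Cov(Tᵢ,Tⱼ) = Cov(Xᵢ,Xⱼ); the off-diagonal part of the true-score variance is the same as above.
True-score variance = [3.3²·0.63 + 2²·2.7²·0.81 + 3²·8²·0.92] + 215.352 = 560.4 + 215.352 = 775.752.
Reliability = 775.752 / 831.402 = 0.9331.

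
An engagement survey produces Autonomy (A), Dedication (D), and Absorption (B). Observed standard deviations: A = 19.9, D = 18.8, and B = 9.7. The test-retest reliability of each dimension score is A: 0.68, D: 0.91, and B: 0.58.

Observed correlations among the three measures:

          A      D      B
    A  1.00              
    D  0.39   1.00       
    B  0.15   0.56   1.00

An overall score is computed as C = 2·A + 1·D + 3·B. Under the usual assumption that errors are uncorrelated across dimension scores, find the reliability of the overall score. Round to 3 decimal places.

0.793

Var(C) = 2²·19.9² + 18.8² + 3²·9.7² + 2·[2·19.9·18.8·0.39 + 6·19.9·9.7·0.15 + 3·18.8·9.7·0.56] = 2784.29 + 1543.81 = 4328.1.
Because errors are independent across components, Cov(Tᵢ,Tⱼ) = Cov(Xᵢ,Xⱼ); the off-diagonal part of the true-score variance is the same as above.
True-score variance = [2²·19.9²·0.68 + 18.8²·0.91 + 3²·9.7²·0.58] + 1543.81 = 1889.93 + 1543.81 = 3433.74.
Reliability = 3433.74 / 4328.1 = 0.793.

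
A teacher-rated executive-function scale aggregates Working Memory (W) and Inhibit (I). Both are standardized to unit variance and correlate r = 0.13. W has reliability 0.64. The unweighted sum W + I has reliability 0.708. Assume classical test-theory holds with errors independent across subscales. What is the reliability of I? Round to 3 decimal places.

0.700

Var(W+I) = 2 + 2·0.13 = 2.260.
True-score variance = ρ_W + ρ_I + 2·0.13, so 0.708 = (0.64 + ρ_I + 0.26) / 2.260.
ρ_I = 0.708·2.260 − 0.64 − 0.26 = 0.700.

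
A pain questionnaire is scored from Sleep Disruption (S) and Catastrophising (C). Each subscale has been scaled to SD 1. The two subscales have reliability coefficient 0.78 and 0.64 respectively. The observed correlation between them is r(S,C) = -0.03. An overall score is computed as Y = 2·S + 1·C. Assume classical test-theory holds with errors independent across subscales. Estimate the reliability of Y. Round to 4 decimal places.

Var(Y) = 2² + 1 + 2·[2·(-0.03)] = 5 − 0.12 = 4.88.
With uncorrelated errors the cross-covariances are all true-score covariance, so they carry over unchanged; only the diagonal terms shrink to ρᵢσᵢ².
True-score variance = [2²·0.78 + 0.64] − 0.12 = 3.76 − 0.12 = 3.64.
Reliability = 3.64 / 4.88 = 0.7459.

0.7459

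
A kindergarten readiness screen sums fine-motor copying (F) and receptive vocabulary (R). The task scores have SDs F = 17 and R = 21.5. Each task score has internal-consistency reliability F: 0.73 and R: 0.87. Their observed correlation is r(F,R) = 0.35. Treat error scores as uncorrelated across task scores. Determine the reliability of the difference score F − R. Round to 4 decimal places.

Var(F−R) = 17² + 21.5² − 2·17·21.5·0.35 = 751.25 − 255.85 = 495.4.
Because errors are independent across components, Cov(Tᵢ,Tⱼ) = Cov(Xᵢ,Xⱼ); the off-diagonal part of the true-score variance is the same as above.
True-score variance = [17²·0.73 + 21.5²·0.87] − 255.85 = 613.127 − 255.85 = 357.277.
Reliability = 357.277 / 495.4 = 0.7212.

0.7212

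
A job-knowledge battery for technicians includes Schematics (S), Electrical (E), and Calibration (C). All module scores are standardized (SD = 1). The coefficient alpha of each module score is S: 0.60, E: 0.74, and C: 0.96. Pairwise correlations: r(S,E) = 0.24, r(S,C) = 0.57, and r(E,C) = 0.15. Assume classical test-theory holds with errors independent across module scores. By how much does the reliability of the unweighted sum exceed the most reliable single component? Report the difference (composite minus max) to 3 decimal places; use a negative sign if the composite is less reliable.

Var(sum) = 3 + 1.92 = 4.92; true-score variance = 2.3 + 1.92 = 4.22; composite reliability = 0.8577.
Max component reliability = 0.9600.
Difference = 0.8577 − 0.9600 = -0.102.

-0.102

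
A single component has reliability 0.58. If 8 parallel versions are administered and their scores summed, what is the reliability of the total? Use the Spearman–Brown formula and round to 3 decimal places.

ρ_k = kρ / (1 + (k−1)ρ) = 8·0.58 / (1 + 7·0.58) = 4.640 / 5.060 = 0.917.

0.917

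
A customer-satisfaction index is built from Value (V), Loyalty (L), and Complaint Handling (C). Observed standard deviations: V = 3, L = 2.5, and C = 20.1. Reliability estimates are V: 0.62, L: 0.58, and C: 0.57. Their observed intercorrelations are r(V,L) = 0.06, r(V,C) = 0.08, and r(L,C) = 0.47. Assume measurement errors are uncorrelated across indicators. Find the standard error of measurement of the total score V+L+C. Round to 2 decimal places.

13.41

Var(total) = 419.26 + 57.783 = 477.043.
True-score variance = 239.491 + 57.783 = 297.274, so reliability = 0.6232.
Error variance = 477.043 − 297.274 = 179.769; SEM = √179.769 = 13.41.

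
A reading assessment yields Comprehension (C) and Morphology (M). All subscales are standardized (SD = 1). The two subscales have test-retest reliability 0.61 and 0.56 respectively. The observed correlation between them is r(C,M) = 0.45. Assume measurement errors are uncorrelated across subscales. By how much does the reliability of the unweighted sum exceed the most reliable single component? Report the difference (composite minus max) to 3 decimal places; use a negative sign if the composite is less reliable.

0.104

Var(sum) = 2 + 0.9 = 2.9; true-score variance = 1.17 + 0.9 = 2.07; composite reliability = 0.7138.
Max component reliability = 0.6100.
Difference = 0.7138 − 0.6100 = 0.104.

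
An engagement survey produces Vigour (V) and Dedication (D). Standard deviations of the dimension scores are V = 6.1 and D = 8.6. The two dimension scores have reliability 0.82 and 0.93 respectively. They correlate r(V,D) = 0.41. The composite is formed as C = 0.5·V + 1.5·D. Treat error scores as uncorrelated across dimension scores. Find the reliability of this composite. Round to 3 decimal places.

Var(C) = 0.5²·6.1² + 1.5²·8.6² + 2·[0.75·6.1·8.6·0.41] = 175.713 + 32.2629 = 207.975.
Because errors are independent across components, Cov(Tᵢ,Tⱼ) = Cov(Xᵢ,Xⱼ); the off-diagonal part of the true-score variance is the same as above.
True-score variance = [0.5²·6.1²·0.82 + 1.5²·8.6²·0.93] + 32.2629 = 162.389 + 32.2629 = 194.652.
Reliability = 194.652 / 207.975 = 0.936.

0.936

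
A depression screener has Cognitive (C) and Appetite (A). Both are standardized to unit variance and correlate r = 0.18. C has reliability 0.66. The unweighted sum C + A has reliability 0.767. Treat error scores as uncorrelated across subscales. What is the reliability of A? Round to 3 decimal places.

Var(C+A) = 2 + 2·0.18 = 2.360.
True-score variance = ρ_C + ρ_A + 2·0.18, so 0.767 = (0.66 + ρ_A + 0.36) / 2.360.
ρ_A = 0.767·2.360 − 0.66 − 0.36 = 0.790.

0.790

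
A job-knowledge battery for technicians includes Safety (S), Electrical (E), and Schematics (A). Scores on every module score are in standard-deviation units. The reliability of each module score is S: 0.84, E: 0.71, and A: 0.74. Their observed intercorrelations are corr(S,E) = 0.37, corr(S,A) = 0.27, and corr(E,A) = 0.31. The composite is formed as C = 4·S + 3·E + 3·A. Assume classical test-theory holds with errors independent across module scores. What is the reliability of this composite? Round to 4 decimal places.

Var(C) = 4² + 3² + 3² + 2·[12·0.37 + 12·0.27 + 9·0.31] = 34 + 20.94 = 54.94.
Under uncorrelated errors the observed covariances equal the true-score covariances, so only the own-variance terms attenuate.
True-score variance = [4²·0.84 + 3²·0.71 + 3²·0.74] + 20.94 = 26.49 + 20.94 = 47.43.
Reliability = 47.43 / 54.94 = 0.8633.

0.8633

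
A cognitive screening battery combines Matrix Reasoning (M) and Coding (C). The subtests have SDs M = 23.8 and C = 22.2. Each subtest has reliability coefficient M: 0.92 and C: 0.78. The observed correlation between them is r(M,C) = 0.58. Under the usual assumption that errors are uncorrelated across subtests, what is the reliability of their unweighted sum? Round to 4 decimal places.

0.9081

Var(M+C) = 23.8² + 22.2² + 2·[23.8·22.2·0.58] = 1059.28 + 612.898 = 1672.18.
Because errors are independent across components, Cov(Tᵢ,Tⱼ) = Cov(Xᵢ,Xⱼ); the off-diagonal part of the true-score variance is the same as above.
True-score variance = [23.8²·0.92 + 22.2²·0.78] + 612.898 = 905.54 + 612.898 = 1518.44.
Reliability = 1518.44 / 1672.18 = 0.9081.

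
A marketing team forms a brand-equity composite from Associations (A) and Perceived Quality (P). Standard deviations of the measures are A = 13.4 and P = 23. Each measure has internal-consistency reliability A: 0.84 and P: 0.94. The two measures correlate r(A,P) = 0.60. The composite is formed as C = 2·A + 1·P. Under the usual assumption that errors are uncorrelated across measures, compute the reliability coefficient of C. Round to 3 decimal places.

Var(C) = 2²·13.4² + 23² + 2·[2·13.4·23·0.60] = 1247.24 + 739.68 = 1986.92.
With uncorrelated errors the cross-covariances are all true-score covariance, so they carry over unchanged; only the diagonal terms shrink to ρᵢσᵢ².
True-score variance = [2²·13.4²·0.84 + 23²·0.94] + 739.68 = 1100.58 + 739.68 = 1840.26.
Reliability = 1840.26 / 1986.92 = 0.926.

0.926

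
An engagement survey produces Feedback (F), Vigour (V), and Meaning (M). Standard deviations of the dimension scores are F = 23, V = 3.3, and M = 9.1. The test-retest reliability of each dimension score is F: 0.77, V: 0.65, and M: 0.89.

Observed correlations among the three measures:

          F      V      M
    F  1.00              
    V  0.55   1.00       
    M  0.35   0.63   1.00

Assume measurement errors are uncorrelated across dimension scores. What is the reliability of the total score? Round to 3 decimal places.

Var(F+V+M) = 23² + 3.3² + 9.1² + 2·[23·3.3·0.55 + 23·9.1·0.35 + 3.3·9.1·0.63] = 622.7 + 267.838 = 890.538.
Because errors are independent across components, Cov(Tᵢ,Tⱼ) = Cov(Xᵢ,Xⱼ); the off-diagonal part of the true-score variance is the same as above.
True-score variance = [23²·0.77 + 3.3²·0.65 + 9.1²·0.89] + 267.838 = 488.109 + 267.838 = 755.947.
Reliability = 755.947 / 890.538 = 0.849.

0.849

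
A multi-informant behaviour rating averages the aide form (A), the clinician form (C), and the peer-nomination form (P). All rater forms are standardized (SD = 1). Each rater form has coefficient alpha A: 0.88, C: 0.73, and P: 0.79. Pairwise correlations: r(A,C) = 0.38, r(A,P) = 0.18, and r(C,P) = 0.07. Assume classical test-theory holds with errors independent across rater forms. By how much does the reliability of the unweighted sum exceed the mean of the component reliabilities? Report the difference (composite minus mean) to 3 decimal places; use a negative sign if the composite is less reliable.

Var(sum) = 3 + 1.26 = 4.26; true-score variance = 2.4 + 1.26 = 3.66; composite reliability = 0.8592.
Mean component reliability = 0.8000.
Difference = 0.8592 − 0.8000 = 0.059.

0.059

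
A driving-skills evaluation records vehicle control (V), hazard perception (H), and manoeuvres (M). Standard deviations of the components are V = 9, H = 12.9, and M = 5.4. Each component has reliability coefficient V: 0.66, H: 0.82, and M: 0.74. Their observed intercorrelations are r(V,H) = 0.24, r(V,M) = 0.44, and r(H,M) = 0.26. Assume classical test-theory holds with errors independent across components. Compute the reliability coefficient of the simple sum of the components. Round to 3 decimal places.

0.842

Var(V+H+M) = 9² + 12.9² + 5.4² + 2·[9·12.9·0.24 + 9·5.4·0.44 + 12.9·5.4·0.26] = 276.57 + 134.719 = 411.289.
With uncorrelated errors the cross-covariances are all true-score covariance, so they carry over unchanged; only the diagonal terms shrink to ρᵢσᵢ².
True-score variance = [9²·0.66 + 12.9²·0.82 + 5.4²·0.74] + 134.719 = 211.495 + 134.719 = 346.214.
Reliability = 346.214 / 411.289 = 0.842.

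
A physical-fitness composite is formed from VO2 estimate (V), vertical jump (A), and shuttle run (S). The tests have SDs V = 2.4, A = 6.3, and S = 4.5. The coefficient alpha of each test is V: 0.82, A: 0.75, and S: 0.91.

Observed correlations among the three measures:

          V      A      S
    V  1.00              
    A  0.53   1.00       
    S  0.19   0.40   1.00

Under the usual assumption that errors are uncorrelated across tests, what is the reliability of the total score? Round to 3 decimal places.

Var(V+A+S) = 2.4² + 6.3² + 4.5² + 2·[2.4·6.3·0.53 + 2.4·4.5·0.19 + 6.3·4.5·0.40] = 65.7 + 42.8112 = 108.511.
Under uncorrelated errors the observed covariances equal the true-score covariances, so only the own-variance terms attenuate.
True-score variance = [2.4²·0.82 + 6.3²·0.75 + 4.5²·0.91] + 42.8112 = 52.9182 + 42.8112 = 95.7294.
Reliability = 95.7294 / 108.511 = 0.882.

0.882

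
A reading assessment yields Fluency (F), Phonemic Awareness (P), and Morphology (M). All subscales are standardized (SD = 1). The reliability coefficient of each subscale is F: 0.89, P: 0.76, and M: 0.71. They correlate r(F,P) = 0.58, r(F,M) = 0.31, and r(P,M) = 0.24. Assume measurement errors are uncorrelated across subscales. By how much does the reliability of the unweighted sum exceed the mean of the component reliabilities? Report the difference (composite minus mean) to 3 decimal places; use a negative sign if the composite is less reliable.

0.092

Var(sum) = 3 + 2.26 = 5.26; true-score variance = 2.36 + 2.26 = 4.62; composite reliability = 0.8783.
Mean component reliability = 0.7867.
Difference = 0.8783 − 0.7867 = 0.092.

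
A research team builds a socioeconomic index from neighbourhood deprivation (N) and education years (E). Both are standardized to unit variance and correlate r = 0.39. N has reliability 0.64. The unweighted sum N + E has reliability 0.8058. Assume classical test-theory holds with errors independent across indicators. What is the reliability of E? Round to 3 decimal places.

0.820

Var(N+E) = 2 + 2·0.39 = 2.780.
True-score variance = ρ_N + ρ_E + 2·0.39, so 0.8058 = (0.64 + ρ_E + 0.78) / 2.780.
ρ_E = 0.8058·2.780 − 0.64 − 0.78 = 0.820.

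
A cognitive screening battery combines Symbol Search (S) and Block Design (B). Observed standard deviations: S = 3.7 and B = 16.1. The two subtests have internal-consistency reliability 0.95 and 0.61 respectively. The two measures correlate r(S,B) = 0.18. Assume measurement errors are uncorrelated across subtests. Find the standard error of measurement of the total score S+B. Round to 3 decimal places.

Var(total) = 272.9 + 21.4452 = 294.345.
True-score variance = 171.124 + 21.4452 = 192.569, so reliability = 0.6542.
Error variance = 294.345 − 192.569 = 101.776; SEM = √101.776 = 10.088.

10.088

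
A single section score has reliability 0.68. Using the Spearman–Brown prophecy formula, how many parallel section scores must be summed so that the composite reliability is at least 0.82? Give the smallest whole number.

3

k ≥ ρ*(1−ρ₁)/(ρ₁(1−ρ*)) = 0.82·0.32 / (0.68·0.18) = 2.144.
Smallest integer k = 3.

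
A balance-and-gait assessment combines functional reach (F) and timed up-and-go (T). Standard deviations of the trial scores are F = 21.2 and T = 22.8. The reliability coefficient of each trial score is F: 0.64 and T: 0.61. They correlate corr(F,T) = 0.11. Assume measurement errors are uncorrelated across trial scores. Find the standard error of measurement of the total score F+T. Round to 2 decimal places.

Var(total) = 969.28 + 106.339 = 1075.62.
True-score variance = 604.744 + 106.339 = 711.083, so reliability = 0.6611.
Error variance = 1075.62 − 711.083 = 364.536; SEM = √364.536 = 19.09.

19.09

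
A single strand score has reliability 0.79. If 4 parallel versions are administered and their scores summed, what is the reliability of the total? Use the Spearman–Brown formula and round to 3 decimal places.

0.938

ρ_k = kρ / (1 + (k−1)ρ) = 4·0.79 / (1 + 3·0.79) = 3.160 / 3.370 = 0.938.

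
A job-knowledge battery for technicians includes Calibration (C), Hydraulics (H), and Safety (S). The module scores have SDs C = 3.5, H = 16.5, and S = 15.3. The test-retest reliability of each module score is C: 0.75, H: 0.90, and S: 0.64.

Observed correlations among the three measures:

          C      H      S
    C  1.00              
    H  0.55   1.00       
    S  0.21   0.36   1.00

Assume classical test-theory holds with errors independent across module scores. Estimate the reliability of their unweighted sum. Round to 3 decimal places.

Var(C+H+S) = 3.5² + 16.5² + 15.3² + 2·[3.5·16.5·0.55 + 3.5·15.3·0.21 + 16.5·15.3·0.36] = 518.59 + 267.78 = 786.37.
Under uncorrelated errors the observed covariances equal the true-score covariances, so only the own-variance terms attenuate.
True-score variance = [3.5²·0.75 + 16.5²·0.90 + 15.3²·0.64] + 267.78 = 404.03 + 267.78 = 671.81.
Reliability = 671.81 / 786.37 = 0.854.

0.854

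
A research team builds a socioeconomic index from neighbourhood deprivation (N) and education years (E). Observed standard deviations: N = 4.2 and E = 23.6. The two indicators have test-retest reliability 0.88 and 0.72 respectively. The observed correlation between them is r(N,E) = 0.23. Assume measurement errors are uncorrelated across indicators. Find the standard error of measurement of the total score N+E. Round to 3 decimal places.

12.572

Var(total) = 574.6 + 45.5952 = 620.195.
True-score variance = 416.534 + 45.5952 = 462.13, so reliability = 0.7451.
Error variance = 620.195 − 462.13 = 158.066; SEM = √158.066 = 12.572.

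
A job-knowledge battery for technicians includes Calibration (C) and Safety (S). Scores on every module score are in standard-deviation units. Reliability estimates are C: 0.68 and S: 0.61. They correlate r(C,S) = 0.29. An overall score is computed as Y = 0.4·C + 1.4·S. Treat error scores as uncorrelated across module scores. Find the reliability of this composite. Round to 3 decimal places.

0.666

Var(Y) = 0.4² + 1.4² + 2·[0.56·0.29] = 2.12 + 0.3248 = 2.4448.
With uncorrelated errors the cross-covariances are all true-score covariance, so they carry over unchanged; only the diagonal terms shrink to ρᵢσᵢ².
True-score variance = [0.4²·0.68 + 1.4²·0.61] + 0.3248 = 1.3044 + 0.3248 = 1.6292.
Reliability = 1.6292 / 2.4448 = 0.666.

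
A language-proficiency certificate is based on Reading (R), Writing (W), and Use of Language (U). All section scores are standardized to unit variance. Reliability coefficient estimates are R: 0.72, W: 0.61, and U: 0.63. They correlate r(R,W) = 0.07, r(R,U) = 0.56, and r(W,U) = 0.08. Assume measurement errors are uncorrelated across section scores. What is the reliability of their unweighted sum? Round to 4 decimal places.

0.7647

Var(R+W+U) = 3 + 2·[0.07 + 0.56 + 0.08] = 3 + 1.42 = 4.42.
Under uncorrelated errors the observed covariances equal the true-score covariances, so only the own-variance terms attenuate.
True-score variance = [0.72 + 0.61 + 0.63] + 1.42 = 1.96 + 1.42 = 3.38.
Reliability = 3.38 / 4.42 = 0.7647.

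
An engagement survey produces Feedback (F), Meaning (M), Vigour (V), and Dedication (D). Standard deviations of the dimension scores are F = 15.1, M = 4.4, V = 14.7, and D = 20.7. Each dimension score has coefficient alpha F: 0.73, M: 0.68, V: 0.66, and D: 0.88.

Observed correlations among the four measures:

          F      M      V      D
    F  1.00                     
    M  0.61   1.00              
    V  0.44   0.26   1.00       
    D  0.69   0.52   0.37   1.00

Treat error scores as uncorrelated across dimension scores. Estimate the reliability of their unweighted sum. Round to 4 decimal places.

Var(F+M+V+D) = 15.1² + 4.4² + 14.7² + 20.7² + 2·[15.1·4.4·0.61 + 15.1·14.7·0.44 + 15.1·20.7·0.69 + 4.4·14.7·0.26 + 4.4·20.7·0.52 + 14.7·20.7·0.37] = 891.95 + 1061.27 = 1953.22.
With uncorrelated errors the cross-covariances are all true-score covariance, so they carry over unchanged; only the diagonal terms shrink to ρᵢσᵢ².
True-score variance = [15.1²·0.73 + 4.4²·0.68 + 14.7²·0.66 + 20.7²·0.88] + 1061.27 = 699.303 + 1061.27 = 1760.57.
Reliability = 1760.57 / 1953.22 = 0.9014.

0.9014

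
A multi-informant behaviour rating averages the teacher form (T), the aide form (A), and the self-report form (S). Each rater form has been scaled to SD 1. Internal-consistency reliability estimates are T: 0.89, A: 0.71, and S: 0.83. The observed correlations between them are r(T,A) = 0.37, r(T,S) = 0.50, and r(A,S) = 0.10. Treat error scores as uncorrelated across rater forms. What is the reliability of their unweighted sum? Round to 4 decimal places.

0.8846

Var(T+A+S) = 3 + 2·[0.37 + 0.50 + 0.10] = 3 + 1.94 = 4.94.
Under uncorrelated errors the observed covariances equal the true-score covariances, so only the own-variance terms attenuate.
True-score variance = [0.89 + 0.71 + 0.83] + 1.94 = 2.43 + 1.94 = 4.37.
Reliability = 4.37 / 4.94 = 0.8846.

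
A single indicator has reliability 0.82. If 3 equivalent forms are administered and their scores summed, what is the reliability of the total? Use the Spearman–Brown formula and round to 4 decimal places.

ρ_k = kρ / (1 + (k−1)ρ) = 3·0.82 / (1 + 2·0.82) = 2.460 / 2.640 = 0.9318.

0.9318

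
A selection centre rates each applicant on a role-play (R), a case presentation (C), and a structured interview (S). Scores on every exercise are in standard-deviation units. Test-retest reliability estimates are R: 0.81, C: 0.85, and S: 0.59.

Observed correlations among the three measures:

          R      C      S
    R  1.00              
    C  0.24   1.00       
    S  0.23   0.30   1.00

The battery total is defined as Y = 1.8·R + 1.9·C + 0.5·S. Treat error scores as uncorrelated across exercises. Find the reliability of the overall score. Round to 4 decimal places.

Var(Y) = 1.8² + 1.9² + 0.5² + 2·[3.42·0.24 + 0.9·0.23 + 0.95·0.30] = 7.1 + 2.6256 = 9.7256.
With uncorrelated errors the cross-covariances are all true-score covariance, so they carry over unchanged; only the diagonal terms shrink to ρᵢσᵢ².
True-score variance = [1.8²·0.81 + 1.9²·0.85 + 0.5²·0.59] + 2.6256 = 5.8404 + 2.6256 = 8.466.
Reliability = 8.466 / 9.7256 = 0.8705.

0.8705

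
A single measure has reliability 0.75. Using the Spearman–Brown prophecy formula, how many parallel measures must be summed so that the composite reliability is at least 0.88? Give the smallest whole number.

k ≥ ρ*(1−ρ₁)/(ρ₁(1−ρ*)) = 0.88·0.25 / (0.75·0.12) = 2.444.
Smallest integer k = 3.

3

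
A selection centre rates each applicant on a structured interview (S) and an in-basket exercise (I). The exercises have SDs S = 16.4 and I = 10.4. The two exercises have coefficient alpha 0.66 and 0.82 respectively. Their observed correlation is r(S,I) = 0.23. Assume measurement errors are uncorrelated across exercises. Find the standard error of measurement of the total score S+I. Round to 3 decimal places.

Var(total) = 377.12 + 78.4576 = 455.578.
True-score variance = 266.205 + 78.4576 = 344.662, so reliability = 0.7565.
Error variance = 455.578 − 344.662 = 110.915; SEM = √110.915 = 10.532.

10.532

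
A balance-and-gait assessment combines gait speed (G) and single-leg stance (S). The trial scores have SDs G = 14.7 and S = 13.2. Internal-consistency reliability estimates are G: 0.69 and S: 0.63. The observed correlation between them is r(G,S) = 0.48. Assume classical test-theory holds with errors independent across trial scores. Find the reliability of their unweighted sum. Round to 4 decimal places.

Var(G+S) = 14.7² + 13.2² + 2·[14.7·13.2·0.48] = 390.33 + 186.278 = 576.608.
With uncorrelated errors the cross-covariances are all true-score covariance, so they carry over unchanged; only the diagonal terms shrink to ρᵢσᵢ².
True-score variance = [14.7²·0.69 + 13.2²·0.63] + 186.278 = 258.873 + 186.278 = 445.152.
Reliability = 445.152 / 576.608 = 0.7720.

0.7720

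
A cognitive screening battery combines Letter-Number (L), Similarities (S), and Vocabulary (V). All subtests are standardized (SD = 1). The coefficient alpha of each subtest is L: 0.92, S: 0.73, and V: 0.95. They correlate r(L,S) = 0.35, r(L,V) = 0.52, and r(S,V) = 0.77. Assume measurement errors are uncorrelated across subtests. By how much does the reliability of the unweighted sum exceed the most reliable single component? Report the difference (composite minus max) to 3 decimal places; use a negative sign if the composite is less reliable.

Var(sum) = 3 + 3.28 = 6.28; true-score variance = 2.6 + 3.28 = 5.88; composite reliability = 0.9363.
Max component reliability = 0.9500.
Difference = 0.9363 − 0.9500 = -0.014.

-0.014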